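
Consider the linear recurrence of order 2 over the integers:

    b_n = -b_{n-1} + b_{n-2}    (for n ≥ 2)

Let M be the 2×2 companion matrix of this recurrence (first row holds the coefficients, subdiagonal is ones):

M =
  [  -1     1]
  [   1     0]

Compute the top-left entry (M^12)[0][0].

233

(M^12)[0][0] is the top entry after applying M 12 times to the unit state (1, 0). Equivalently it is h_{13} for the auxiliary sequence (h_n) obeying the same recurrence with h_1 = 1 and h_i = 0 for 0 ≤ i < 1:
h_2 = -1·1 + 1·0 = -1
h_3 = -1·-1 + 1·1 = 2
h_4 = -1·2 + 1·-1 = -3
h_5 = -1·-3 + 1·2 = 5
h_6 = -1·5 + 1·-3 = -8
h_7 = -1·-8 + 1·5 = 13
h_8 = -1·13 + 1·-8 = -21
h_9 = -1·-21 + 1·13 = 34
h_10 = -1·34 + 1·-21 = -55
h_11 = -1·-55 + 1·34 = 89
h_12 = -1·89 + 1·-55 = -144
h_13 = -1·-144 + 1·89 = 233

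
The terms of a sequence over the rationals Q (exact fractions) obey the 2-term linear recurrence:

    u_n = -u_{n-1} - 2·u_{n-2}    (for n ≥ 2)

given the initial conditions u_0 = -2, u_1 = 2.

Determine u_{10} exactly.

u_2 = -1·2 + -2·-2 = 2
u_3 = -1·2 + -2·2 = -6
u_4 = -1·-6 + -2·2 = 2
u_5 = -1·2 + -2·-6 = 10
u_6 = -1·10 + -2·2 = -14
u_7 = -1·-14 + -2·10 = -6
u_8 = -1·-6 + -2·-14 = 34
u_9 = -1·34 + -2·-6 = -22
u_10 = -1·-22 + -2·34 = -46

-46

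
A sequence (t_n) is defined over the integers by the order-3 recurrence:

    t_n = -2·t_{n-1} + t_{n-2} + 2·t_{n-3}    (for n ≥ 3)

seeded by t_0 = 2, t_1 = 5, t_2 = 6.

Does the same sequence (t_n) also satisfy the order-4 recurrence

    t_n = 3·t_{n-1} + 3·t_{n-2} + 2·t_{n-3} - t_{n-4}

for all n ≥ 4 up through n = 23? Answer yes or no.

Terms t_0..t_23: 2, 5, 6, -3, 22, -35, 86, -163, 342, -675, 1366, -2723, 5462, -10915, 21846, -43683, 87382, -174755, 349526, -699043, 1398102, -2796195, 5592406, -11184803
n=4: candidate gives 17, actual t_4 = 22 ✗

no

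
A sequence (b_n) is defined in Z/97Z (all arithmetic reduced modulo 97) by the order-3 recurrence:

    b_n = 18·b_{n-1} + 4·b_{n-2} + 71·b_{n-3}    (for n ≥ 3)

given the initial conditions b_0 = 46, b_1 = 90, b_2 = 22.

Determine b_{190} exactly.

b_3 = 18·22 + 4·90 + 71·46 = 45
b_4 = 18·45 + 4·22 + 71·90 = 13
b_5 = 18·13 + 4·45 + 71·22 = 36
b_6 = 18·36 + 4·13 + 71·45 = 15
b_7 = 18·15 + 4·36 + 71·13 = 76
b_8 = 18·76 + 4·15 + 71·36 = 7
Continuing the recurrence:
  b_9 = 40;  b_10 = 33;  b_11 = 87;  b_12 = 76;  b_13 = 82;  b_14 = 3
  b_15 = 55;  b_16 = 34;  b_17 = 75;  b_18 = 56;  b_19 = 36;  b_20 = 86
  b_21 = 42;  b_22 = 67;  b_23 = 11;  b_24 = 53;  b_25 = 32;  b_26 = 17
  b_27 = 26;  b_28 = 92;  b_29 = 57;  b_30 = 39;  b_31 = 90;  b_32 = 3
  b_33 = 79;  b_34 = 64;  b_35 = 32;  b_36 = 39;  b_37 = 39;  b_38 = 26
  b_39 = 95;  b_40 = 24;  b_41 = 39;  b_42 = 74;  b_43 = 88;  b_44 = 90
  b_45 = 48;  b_46 = 3;  b_47 = 40;  b_48 = 66;  b_49 = 9;  b_50 = 65
  b_51 = 72;  b_52 = 61;  b_53 = 84;  b_54 = 78;  b_55 = 57;  b_56 = 27
  b_57 = 44;  b_58 = 0;  b_59 = 56;  b_60 = 58;  b_61 = 7;  b_62 = 66
  b_63 = 96;  b_64 = 64;  b_65 = 14;  b_66 = 49;  b_67 = 50;  b_68 = 53
  b_69 = 74;  b_70 = 50;  b_71 = 12;  b_72 = 44;  b_73 = 25;  b_74 = 23
  b_75 = 49;  b_76 = 33;  b_77 = 95;  b_78 = 83;  b_79 = 46;  b_80 = 48
  b_81 = 54;  b_82 = 65;  b_83 = 41;  b_84 = 79;  b_85 = 90;  b_86 = 94
  b_87 = 95;  b_88 = 37;  b_89 = 57;  b_90 = 62;  b_91 = 91;  b_92 = 16
  b_93 = 10;  b_94 = 12;  b_95 = 34;  b_96 = 12;  b_97 = 40;  b_98 = 78
  b_99 = 88;  b_100 = 80;  b_101 = 55;  b_102 = 89;  b_103 = 33;  b_104 = 5
  b_105 = 42;  b_106 = 15;  b_107 = 17;  b_108 = 50;  b_109 = 93;  b_110 = 74
  b_111 = 16;  b_112 = 9;  b_113 = 48;  b_114 = 96;  b_115 = 37;  b_116 = 93
  b_117 = 5;  b_118 = 82;  b_119 = 48;  b_120 = 92;  b_121 = 7;  b_122 = 22
  b_123 = 69;  b_124 = 81;  b_125 = 95;  b_126 = 46;  b_127 = 72;  b_128 = 77
  b_129 = 90;  b_130 = 56;  b_131 = 45;  b_132 = 52;  b_133 = 48;  b_134 = 96
  b_135 = 83;  b_136 = 48;  b_137 = 58;  b_138 = 48;  b_139 = 42;  b_140 = 22
  b_141 = 92;  b_142 = 70;  b_143 = 86;  b_144 = 18;  b_145 = 12;  b_146 = 89
  b_147 = 18;  b_148 = 77;  b_149 = 17;  b_150 = 49;  b_151 = 15;  b_152 = 24
  b_153 = 91;  b_154 = 83;  b_155 = 70;  b_156 = 2;  b_157 = 1;  b_158 = 49
  b_159 = 58;  b_160 = 50;  b_161 = 52;  b_162 = 16;  b_163 = 69;  b_164 = 51
  b_165 = 2;  b_166 = 95;  b_167 = 4;  b_168 = 12;  b_169 = 90;  b_170 = 12
  b_171 = 70;  b_172 = 35;  b_173 = 16;  b_174 = 63;  b_175 = 94;  b_176 = 73
  b_177 = 52;  b_178 = 45;  b_179 = 90;  b_180 = 60;  b_181 = 76;  b_182 = 44
  b_183 = 21;  b_184 = 33;  b_185 = 19;  b_186 = 25;  b_187 = 56;  b_188 = 32
b_189 = 18·32 + 4·56 + 71·25 = 53
b_190 = 18·53 + 4·32 + 71·56 = 14

14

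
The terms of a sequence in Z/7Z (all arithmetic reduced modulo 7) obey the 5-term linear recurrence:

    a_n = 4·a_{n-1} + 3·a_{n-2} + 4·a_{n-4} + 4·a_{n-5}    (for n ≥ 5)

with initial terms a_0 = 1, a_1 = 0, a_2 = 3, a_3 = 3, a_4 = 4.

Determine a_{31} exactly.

1

a_5 = 4·4 + 3·3 + 0·3 + 4·0 + 4·1 = 1
a_6 = 4·1 + 3·4 + 0·3 + 4·3 + 4·0 = 0
a_7 = 4·0 + 3·1 + 0·4 + 4·3 + 4·3 = 6
a_8 = 4·6 + 3·0 + 0·1 + 4·4 + 4·3 = 3
a_9 = 4·3 + 3·6 + 0·0 + 4·1 + 4·4 = 1
a_10 = 4·1 + 3·3 + 0·6 + 4·0 + 4·1 = 3
a_11 = 4·3 + 3·1 + 0·3 + 4·6 + 4·0 = 4
a_12 = 4·4 + 3·3 + 0·1 + 4·3 + 4·6 = 5
a_13 = 4·5 + 3·4 + 0·3 + 4·1 + 4·3 = 6
a_14 = 4·6 + 3·5 + 0·4 + 4·3 + 4·1 = 6
a_15 = 4·6 + 3·6 + 0·5 + 4·4 + 4·3 = 0
a_16 = 4·0 + 3·6 + 0·6 + 4·5 + 4·4 = 5
a_17 = 4·5 + 3·0 + 0·6 + 4·6 + 4·5 = 1
a_18 = 4·1 + 3·5 + 0·0 + 4·6 + 4·6 = 4
a_19 = 4·4 + 3·1 + 0·5 + 4·0 + 4·6 = 1
a_20 = 4·1 + 3·4 + 0·1 + 4·5 + 4·0 = 1
a_21 = 4·1 + 3·1 + 0·4 + 4·1 + 4·5 = 3
a_22 = 4·3 + 3·1 + 0·1 + 4·4 + 4·1 = 0
a_23 = 4·0 + 3·3 + 0·1 + 4·1 + 4·4 = 1
a_24 = 4·1 + 3·0 + 0·3 + 4·1 + 4·1 = 5
a_25 = 4·5 + 3·1 + 0·0 + 4·3 + 4·1 = 4
a_26 = 4·4 + 3·5 + 0·1 + 4·0 + 4·3 = 1
a_27 = 4·1 + 3·4 + 0·5 + 4·1 + 4·0 = 6
a_28 = 4·6 + 3·1 + 0·4 + 4·5 + 4·1 = 2
a_29 = 4·2 + 3·6 + 0·1 + 4·4 + 4·5 = 6
a_30 = 4·6 + 3·2 + 0·6 + 4·1 + 4·4 = 1
a_31 = 4·1 + 3·6 + 0·2 + 4·6 + 4·1 = 1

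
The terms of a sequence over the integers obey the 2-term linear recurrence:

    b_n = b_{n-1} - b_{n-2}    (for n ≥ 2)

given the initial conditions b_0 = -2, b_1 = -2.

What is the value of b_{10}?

b_2 = 1·-2 + -1·-2 = 0
b_3 = 1·0 + -1·-2 = 2
b_4 = 1·2 + -1·0 = 2
b_5 = 1·2 + -1·2 = 0
b_6 = 1·0 + -1·2 = -2
b_7 = 1·-2 + -1·0 = -2
b_8 = 1·-2 + -1·-2 = 0
b_9 = 1·0 + -1·-2 = 2
b_10 = 1·2 + -1·0 = 2

2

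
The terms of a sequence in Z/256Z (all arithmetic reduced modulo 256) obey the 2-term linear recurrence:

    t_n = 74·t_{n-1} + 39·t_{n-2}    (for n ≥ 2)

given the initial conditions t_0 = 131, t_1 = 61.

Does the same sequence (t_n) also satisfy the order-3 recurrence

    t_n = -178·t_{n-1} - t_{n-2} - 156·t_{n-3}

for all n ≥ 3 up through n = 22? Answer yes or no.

yes

Terms t_0..t_22: 131, 61, 151, 241, 171, 37, 191, 217, 211, 13, 231, 193, 251, 245, 15, 169, 35, 221, 55, 145, 75, 197, 95
n=3: candidate gives 241, actual t_3 = 241 ✓
n=4: candidate gives 171, actual t_4 = 171 ✓
n=5: candidate gives 37, actual t_5 = 37 ✓
n=6: candidate gives 191, actual t_6 = 191 ✓
n=7: candidate gives 217, actual t_7 = 217 ✓
n=8: candidate gives 211, actual t_8 = 211 ✓
n=9: candidate gives 13, actual t_9 = 13 ✓
n=10: candidate gives 231, actual t_10 = 231 ✓
n=11: candidate gives 193, actual t_11 = 193 ✓
n=12: candidate gives 251, actual t_12 = 251 ✓
n=13: candidate gives 245, actual t_13 = 245 ✓
n=14: candidate gives 15, actual t_14 = 15 ✓
n=15: candidate gives 169, actual t_15 = 169 ✓
n=16: candidate gives 35, actual t_16 = 35 ✓
n=17: candidate gives 221, actual t_17 = 221 ✓
n=18: candidate gives 55, actual t_18 = 55 ✓
n=19: candidate gives 145, actual t_19 = 145 ✓
n=20: candidate gives 75, actual t_20 = 75 ✓
n=21: candidate gives 197, actual t_21 = 197 ✓
n=22: candidate gives 95, actual t_22 = 95 ✓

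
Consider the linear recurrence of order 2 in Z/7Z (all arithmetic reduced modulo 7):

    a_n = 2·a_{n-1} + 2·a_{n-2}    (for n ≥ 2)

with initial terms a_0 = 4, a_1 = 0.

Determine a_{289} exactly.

0

a_2 = 2·0 + 2·4 = 1
a_3 = 2·1 + 2·0 = 2
a_4 = 2·2 + 2·1 = 6
a_5 = 2·6 + 2·2 = 2
a_6 = 2·2 + 2·6 = 2
a_7 = 2·2 + 2·2 = 1
a_8 = 2·1 + 2·2 = 6
a_9 = 2·6 + 2·1 = 0
a_10 = 2·0 + 2·6 = 5
a_11 = 2·5 + 2·0 = 3
a_12 = 2·3 + 2·5 = 2
a_13 = 2·2 + 2·3 = 3
a_14 = 2·3 + 2·2 = 3
a_15 = 2·3 + 2·3 = 5
a_16 = 2·5 + 2·3 = 2
a_17 = 2·2 + 2·5 = 0
a_18 = 2·0 + 2·2 = 4
a_19 = 2·4 + 2·0 = 1
a_20 = 2·1 + 2·4 = 3
a_21 = 2·3 + 2·1 = 1
a_22 = 2·1 + 2·3 = 1
a_23 = 2·1 + 2·1 = 4
a_24 = 2·4 + 2·1 = 3
a_25 = 2·3 + 2·4 = 0
a_26 = 2·0 + 2·3 = 6
a_27 = 2·6 + 2·0 = 5
a_28 = 2·5 + 2·6 = 1
a_29 = 2·1 + 2·5 = 5
a_30 = 2·5 + 2·1 = 5
a_31 = 2·5 + 2·5 = 6
a_32 = 2·6 + 2·5 = 1
a_33 = 2·1 + 2·6 = 0
a_34 = 2·0 + 2·1 = 2
a_35 = 2·2 + 2·0 = 4
a_36 = 2·4 + 2·2 = 5
a_37 = 2·5 + 2·4 = 4
a_38 = 2·4 + 2·5 = 4
a_39 = 2·4 + 2·4 = 2
a_40 = 2·2 + 2·4 = 5
a_41 = 2·5 + 2·2 = 0
a_42 = 2·0 + 2·5 = 3
a_43 = 2·3 + 2·0 = 6
a_44 = 2·6 + 2·3 = 4
a_45 = 2·4 + 2·6 = 6
a_46 = 2·6 + 2·4 = 6
a_47 = 2·6 + 2·6 = 3
a_48 = 2·3 + 2·6 = 4
a_49 = 2·4 + 2·3 = 0
(a_48, a_49) = (4, 0) = (a_0, a_1), so the sequence has period 48.
289 ≡ 1 (mod 48), hence a_289 = a_1 = 0.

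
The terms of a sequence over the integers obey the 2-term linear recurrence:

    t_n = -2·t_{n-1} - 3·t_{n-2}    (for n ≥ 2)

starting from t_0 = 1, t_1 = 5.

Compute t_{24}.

t_2 = -2·5 + -3·1 = -13
t_3 = -2·-13 + -3·5 = 11
t_4 = -2·11 + -3·-13 = 17
t_5 = -2·17 + -3·11 = -67
t_6 = -2·-67 + -3·17 = 83
t_7 = -2·83 + -3·-67 = 35
t_8 = -2·35 + -3·83 = -319
t_9 = -2·-319 + -3·35 = 533
t_10 = -2·533 + -3·-319 = -109
t_11 = -2·-109 + -3·533 = -1381
t_12 = -2·-1381 + -3·-109 = 3089
t_13 = -2·3089 + -3·-1381 = -2035
t_14 = -2·-2035 + -3·3089 = -5197
t_15 = -2·-5197 + -3·-2035 = 16499
t_16 = -2·16499 + -3·-5197 = -17407
t_17 = -2·-17407 + -3·16499 = -14683
t_18 = -2·-14683 + -3·-17407 = 81587
t_19 = -2·81587 + -3·-14683 = -119125
t_20 = -2·-119125 + -3·81587 = -6511
t_21 = -2·-6511 + -3·-119125 = 370397
t_22 = -2·370397 + -3·-6511 = -721261
t_23 = -2·-721261 + -3·370397 = 331331
t_24 = -2·331331 + -3·-721261 = 1501121

1501121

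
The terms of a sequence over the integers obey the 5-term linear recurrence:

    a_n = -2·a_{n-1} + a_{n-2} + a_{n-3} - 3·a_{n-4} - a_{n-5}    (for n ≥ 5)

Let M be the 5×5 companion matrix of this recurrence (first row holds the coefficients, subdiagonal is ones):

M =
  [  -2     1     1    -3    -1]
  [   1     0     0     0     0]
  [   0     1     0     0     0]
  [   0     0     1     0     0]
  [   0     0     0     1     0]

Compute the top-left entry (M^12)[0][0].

4301

(M^12)[0][0] is the top entry after applying M 12 times to the unit state (1, 0, 0, 0, 0). Equivalently it is h_{16} for the auxiliary sequence (h_n) obeying the same recurrence with h_4 = 1 and h_i = 0 for 0 ≤ i < 4:
h_5 = -2·1 + 1·0 + 1·0 + -3·0 + -1·0 = -2
h_6 = -2·-2 + 1·1 + 1·0 + -3·0 + -1·0 = 5
h_7 = -2·5 + 1·-2 + 1·1 + -3·0 + -1·0 = -11
h_8 = -2·-11 + 1·5 + 1·-2 + -3·1 + -1·0 = 22
h_9 = -2·22 + 1·-11 + 1·5 + -3·-2 + -1·1 = -45
h_10 = -2·-45 + 1·22 + 1·-11 + -3·5 + -1·-2 = 88
h_11 = -2·88 + 1·-45 + 1·22 + -3·-11 + -1·5 = -171
h_12 = -2·-171 + 1·88 + 1·-45 + -3·22 + -1·-11 = 330
h_13 = -2·330 + 1·-171 + 1·88 + -3·-45 + -1·22 = -630
h_14 = -2·-630 + 1·330 + 1·-171 + -3·88 + -1·-45 = 1200
h_15 = -2·1200 + 1·-630 + 1·330 + -3·-171 + -1·88 = -2275
h_16 = -2·-2275 + 1·1200 + 1·-630 + -3·330 + -1·-171 = 4301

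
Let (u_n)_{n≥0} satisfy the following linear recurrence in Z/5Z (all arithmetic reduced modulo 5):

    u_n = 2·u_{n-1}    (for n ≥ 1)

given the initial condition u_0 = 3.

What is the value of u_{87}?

4

u_1 = 2·3 = 1
u_2 = 2·1 = 2
u_3 = 2·2 = 4
u_4 = 2·4 = 3
(u_4) = (3) = (u_0), so the sequence has period 4.
87 ≡ 3 (mod 4), hence u_87 = u_3 = 4.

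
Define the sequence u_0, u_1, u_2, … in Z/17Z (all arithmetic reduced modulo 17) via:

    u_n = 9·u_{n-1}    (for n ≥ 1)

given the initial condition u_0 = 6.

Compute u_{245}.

14

u_1 = 9·6 = 3
u_2 = 9·3 = 10
u_3 = 9·10 = 5
u_4 = 9·5 = 11
u_5 = 9·11 = 14
u_6 = 9·14 = 7
u_7 = 9·7 = 12
u_8 = 9·12 = 6
(u_8) = (6) = (u_0), so the sequence has period 8.
245 ≡ 5 (mod 8), hence u_245 = u_5 = 14.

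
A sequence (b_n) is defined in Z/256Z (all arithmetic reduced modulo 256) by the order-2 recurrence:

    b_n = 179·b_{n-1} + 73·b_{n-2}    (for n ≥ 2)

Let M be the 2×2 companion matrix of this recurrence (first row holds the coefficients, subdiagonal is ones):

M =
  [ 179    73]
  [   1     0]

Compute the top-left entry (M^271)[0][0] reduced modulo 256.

(M^271)[0][0] is the top entry after applying M 271 times to the unit state (1, 0). Equivalently it is h_{272} for the auxiliary sequence (h_n) obeying the same recurrence with h_1 = 1 and h_i = 0 for 0 ≤ i < 1:
h_2 = 179·1 + 73·0 = 179
h_3 = 179·179 + 73·1 = 114
h_4 = 179·114 + 73·179 = 193
h_5 = 179·193 + 73·114 = 117
h_6 = 179·117 + 73·193 = 216
h_7 = 179·216 + 73·117 = 101
Continuing the recurrence:
  h_8 = 55;  h_9 = 66;  h_10 = 213;  h_11 = 193;  h_12 = 176;  h_13 = 25
  h_14 = 171;  h_15 = 178;  h_16 = 57;  h_17 = 157;  h_18 = 8;  h_19 = 93
  h_20 = 79;  h_21 = 194;  h_22 = 45;  h_23 = 201;  h_24 = 96;  h_25 = 113
  h_26 = 99;  h_27 = 114;  h_28 = 241;  h_29 = 5;  h_30 = 56;  h_31 = 149
  h_32 = 39;  h_33 = 194;  h_34 = 197;  h_35 = 17;  h_36 = 16;  h_37 = 9
  h_38 = 219;  h_39 = 178;  h_40 = 233;  h_41 = 173;  h_42 = 104;  h_43 = 13
  h_44 = 191;  h_45 = 66;  h_46 = 157;  h_47 = 153;  h_48 = 192;  h_49 = 225
  h_50 = 19;  h_51 = 114;  h_52 = 33;  h_53 = 149;  h_54 = 152;  h_55 = 197
  h_56 = 23;  h_57 = 66;  h_58 = 181;  h_59 = 97;  h_60 = 112;  h_61 = 249
  h_62 = 11;  h_63 = 178;  h_64 = 153;  h_65 = 189;  h_66 = 200;  h_67 = 189
  h_68 = 47;  h_69 = 194;  h_70 = 13;  h_71 = 105;  h_72 = 32;  h_73 = 81
  h_74 = 195;  h_75 = 114;  h_76 = 81;  h_77 = 37;  h_78 = 248;  h_79 = 245
  h_80 = 7;  h_81 = 194;  h_82 = 165;  h_83 = 177;  h_84 = 208;  h_85 = 233
  h_86 = 59;  h_87 = 178;  h_88 = 73;  h_89 = 205;  h_90 = 40;  h_91 = 109
  h_92 = 159;  h_93 = 66;  h_94 = 125;  h_95 = 57;  h_96 = 128;  h_97 = 193
  h_98 = 115;  h_99 = 114;  h_100 = 129;  h_101 = 181;  h_102 = 88;  h_103 = 37
  h_104 = 247;  h_105 = 66;  h_106 = 149;  h_107 = 1;  h_108 = 48;  h_109 = 217
  h_110 = 107;  h_111 = 178;  h_112 = 249;  h_113 = 221;  h_114 = 136;  h_115 = 29
  h_116 = 15;  h_117 = 194;  h_118 = 237;  h_119 = 9;  h_120 = 224;  h_121 = 49
  h_122 = 35;  h_123 = 114;  h_124 = 177;  h_125 = 69;  h_126 = 184;  h_127 = 85
  h_128 = 231;  h_129 = 194;  h_130 = 133;  h_131 = 81;  h_132 = 144;  h_133 = 201
  h_134 = 155;  h_135 = 178;  h_136 = 169;  h_137 = 237;  h_138 = 232;  h_139 = 205
  h_140 = 127;  h_141 = 66;  h_142 = 93;  h_143 = 217;  h_144 = 64;  h_145 = 161
  h_146 = 211;  h_147 = 114;  h_148 = 225;  h_149 = 213;  h_150 = 24;  h_151 = 133
  h_152 = 215;  h_153 = 66;  h_154 = 117;  h_155 = 161;  h_156 = 240;  h_157 = 185
  h_158 = 203;  h_159 = 178;  h_160 = 89;  h_161 = 253;  h_162 = 72;  h_163 = 125
  h_164 = 239;  h_165 = 194;  h_166 = 205;  h_167 = 169;  h_168 = 160;  h_169 = 17
  h_170 = 131;  h_171 = 114;  h_172 = 17;  h_173 = 101;  h_174 = 120;  h_175 = 181
  h_176 = 199;  h_177 = 194;  h_178 = 101;  h_179 = 241;  h_180 = 80;  h_181 = 169
  h_182 = 251;  h_183 = 178;  h_184 = 9;  h_185 = 13;  h_186 = 168;  h_187 = 45
  h_188 = 95;  h_189 = 66;  h_190 = 61;  h_191 = 121;  h_192 = 0;  h_193 = 129
  h_194 = 51;  h_195 = 114;  h_196 = 65;  h_197 = 245;  h_198 = 216;  h_199 = 229
  h_200 = 183;  h_201 = 66;  h_202 = 85;  h_203 = 65;  h_204 = 176;  h_205 = 153
  h_206 = 43;  h_207 = 178;  h_208 = 185;  h_209 = 29;  h_210 = 8;  h_211 = 221
  h_212 = 207;  h_213 = 194;  h_214 = 173;  h_215 = 73;  h_216 = 96;  h_217 = 241
  h_218 = 227;  h_219 = 114;  h_220 = 113;  h_221 = 133;  h_222 = 56;  h_223 = 21
  h_224 = 167;  h_225 = 194;  h_226 = 69;  h_227 = 145;  h_228 = 16;  h_229 = 137
  h_230 = 91;  h_231 = 178;  h_232 = 105;  h_233 = 45;  h_234 = 104;  h_235 = 141
  h_236 = 63;  h_237 = 66;  h_238 = 29;  h_239 = 25;  h_240 = 192;  h_241 = 97
  h_242 = 147;  h_243 = 114;  h_244 = 161;  h_245 = 21;  h_246 = 152;  h_247 = 69
  h_248 = 151;  h_249 = 66;  h_250 = 53;  h_251 = 225;  h_252 = 112;  h_253 = 121
  h_254 = 139;  h_255 = 178;  h_256 = 25;  h_257 = 61;  h_258 = 200;  h_259 = 61
  h_260 = 175;  h_261 = 194;  h_262 = 141;  h_263 = 233;  h_264 = 32;  h_265 = 209
  h_266 = 67;  h_267 = 114;  h_268 = 209;  h_269 = 165;  h_270 = 248
h_271 = 179·248 + 73·165 = 117
h_272 = 179·117 + 73·248 = 135

135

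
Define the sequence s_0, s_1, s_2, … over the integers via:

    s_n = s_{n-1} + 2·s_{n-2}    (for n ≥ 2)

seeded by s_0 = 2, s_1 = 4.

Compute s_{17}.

262144

s_2 = 1·4 + 2·2 = 8
s_3 = 1·8 + 2·4 = 16
s_4 = 1·16 + 2·8 = 32
s_5 = 1·32 + 2·16 = 64
s_6 = 1·64 + 2·32 = 128
s_7 = 1·128 + 2·64 = 256
s_8 = 1·256 + 2·128 = 512
s_9 = 1·512 + 2·256 = 1024
s_10 = 1·1024 + 2·512 = 2048
s_11 = 1·2048 + 2·1024 = 4096
s_12 = 1·4096 + 2·2048 = 8192
s_13 = 1·8192 + 2·4096 = 16384
s_14 = 1·16384 + 2·8192 = 32768
s_15 = 1·32768 + 2·16384 = 65536
s_16 = 1·65536 + 2·32768 = 131072
s_17 = 1·131072 + 2·65536 = 262144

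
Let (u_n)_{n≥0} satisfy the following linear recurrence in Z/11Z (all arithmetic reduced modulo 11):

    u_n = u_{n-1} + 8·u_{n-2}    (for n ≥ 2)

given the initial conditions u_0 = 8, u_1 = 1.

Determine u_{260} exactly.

10

u_2 = 1·1 + 8·8 = 10
u_3 = 1·10 + 8·1 = 7
u_4 = 1·7 + 8·10 = 10
u_5 = 1·10 + 8·7 = 0
u_6 = 1·0 + 8·10 = 3
u_7 = 1·3 + 8·0 = 3
u_8 = 1·3 + 8·3 = 5
u_9 = 1·5 + 8·3 = 7
u_10 = 1·7 + 8·5 = 3
u_11 = 1·3 + 8·7 = 4
u_12 = 1·4 + 8·3 = 6
u_13 = 1·6 + 8·4 = 5
u_14 = 1·5 + 8·6 = 9
u_15 = 1·9 + 8·5 = 5
u_16 = 1·5 + 8·9 = 0
u_17 = 1·0 + 8·5 = 7
u_18 = 1·7 + 8·0 = 7
u_19 = 1·7 + 8·7 = 8
u_20 = 1·8 + 8·7 = 9
u_21 = 1·9 + 8·8 = 7
u_22 = 1·7 + 8·9 = 2
u_23 = 1·2 + 8·7 = 3
u_24 = 1·3 + 8·2 = 8
u_25 = 1·8 + 8·3 = 10
u_26 = 1·10 + 8·8 = 8
u_27 = 1·8 + 8·10 = 0
u_28 = 1·0 + 8·8 = 9
u_29 = 1·9 + 8·0 = 9
u_30 = 1·9 + 8·9 = 4
u_31 = 1·4 + 8·9 = 10
u_32 = 1·10 + 8·4 = 9
u_33 = 1·9 + 8·10 = 1
u_34 = 1·1 + 8·9 = 7
u_35 = 1·7 + 8·1 = 4
u_36 = 1·4 + 8·7 = 5
u_37 = 1·5 + 8·4 = 4
u_38 = 1·4 + 8·5 = 0
u_39 = 1·0 + 8·4 = 10
u_40 = 1·10 + 8·0 = 10
u_41 = 1·10 + 8·10 = 2
u_42 = 1·2 + 8·10 = 5
u_43 = 1·5 + 8·2 = 10
u_44 = 1·10 + 8·5 = 6
u_45 = 1·6 + 8·10 = 9
u_46 = 1·9 + 8·6 = 2
u_47 = 1·2 + 8·9 = 8
u_48 = 1·8 + 8·2 = 2
u_49 = 1·2 + 8·8 = 0
u_50 = 1·0 + 8·2 = 5
u_51 = 1·5 + 8·0 = 5
u_52 = 1·5 + 8·5 = 1
u_53 = 1·1 + 8·5 = 8
u_54 = 1·8 + 8·1 = 5
u_55 = 1·5 + 8·8 = 3
u_56 = 1·3 + 8·5 = 10
u_57 = 1·10 + 8·3 = 1
u_58 = 1·1 + 8·10 = 4
u_59 = 1·4 + 8·1 = 1
u_60 = 1·1 + 8·4 = 0
u_61 = 1·0 + 8·1 = 8
u_62 = 1·8 + 8·0 = 8
u_63 = 1·8 + 8·8 = 6
u_64 = 1·6 + 8·8 = 4
u_65 = 1·4 + 8·6 = 8
u_66 = 1·8 + 8·4 = 7
u_67 = 1·7 + 8·8 = 5
u_68 = 1·5 + 8·7 = 6
u_69 = 1·6 + 8·5 = 2
u_70 = 1·2 + 8·6 = 6
u_71 = 1·6 + 8·2 = 0
u_72 = 1·0 + 8·6 = 4
u_73 = 1·4 + 8·0 = 4
u_74 = 1·4 + 8·4 = 3
u_75 = 1·3 + 8·4 = 2
u_76 = 1·2 + 8·3 = 4
u_77 = 1·4 + 8·2 = 9
u_78 = 1·9 + 8·4 = 8
u_79 = 1·8 + 8·9 = 3
u_80 = 1·3 + 8·8 = 1
u_81 = 1·1 + 8·3 = 3
u_82 = 1·3 + 8·1 = 0
u_83 = 1·0 + 8·3 = 2
u_84 = 1·2 + 8·0 = 2
u_85 = 1·2 + 8·2 = 7
u_86 = 1·7 + 8·2 = 1
u_87 = 1·1 + 8·7 = 2
u_88 = 1·2 + 8·1 = 10
u_89 = 1·10 + 8·2 = 4
u_90 = 1·4 + 8·10 = 7
u_91 = 1·7 + 8·4 = 6
u_92 = 1·6 + 8·7 = 7
u_93 = 1·7 + 8·6 = 0
u_94 = 1·0 + 8·7 = 1
u_95 = 1·1 + 8·0 = 1
u_96 = 1·1 + 8·1 = 9
u_97 = 1·9 + 8·1 = 6
u_98 = 1·6 + 8·9 = 1
u_99 = 1·1 + 8·6 = 5
u_100 = 1·5 + 8·1 = 2
u_101 = 1·2 + 8·5 = 9
u_102 = 1·9 + 8·2 = 3
u_103 = 1·3 + 8·9 = 9
u_104 = 1·9 + 8·3 = 0
u_105 = 1·0 + 8·9 = 6
u_106 = 1·6 + 8·0 = 6
u_107 = 1·6 + 8·6 = 10
u_108 = 1·10 + 8·6 = 3
u_109 = 1·3 + 8·10 = 6
u_110 = 1·6 + 8·3 = 8
u_111 = 1·8 + 8·6 = 1
(u_110, u_111) = (8, 1) = (u_0, u_1), so the sequence has period 110.
260 ≡ 40 (mod 110), hence u_260 = u_40 = 10.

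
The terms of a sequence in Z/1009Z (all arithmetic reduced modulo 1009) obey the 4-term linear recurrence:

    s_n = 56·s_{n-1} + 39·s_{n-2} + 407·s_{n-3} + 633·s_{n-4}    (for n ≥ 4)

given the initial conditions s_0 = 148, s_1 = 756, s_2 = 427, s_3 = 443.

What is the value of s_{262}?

s_4 = 56·443 + 39·427 + 407·756 + 633·148 = 895
s_5 = 56·895 + 39·443 + 407·427 + 633·756 = 317
s_6 = 56·317 + 39·895 + 407·443 + 633·427 = 767
s_7 = 56·767 + 39·317 + 407·895 + 633·443 = 762
s_8 = 56·762 + 39·767 + 407·317 + 633·895 = 290
s_9 = 56·290 + 39·762 + 407·767 + 633·317 = 811
Continuing the recurrence:
  s_10 = 775;  s_11 = 384;  s_12 = 336;  s_13 = 894;  s_14 = 704;  s_15 = 64
  s_16 = 168;  s_17 = 630;  s_18 = 940;  s_19 = 442;  s_20 = 386;  s_21 = 916
  s_22 = 767;  s_23 = 974;  s_24 = 352;  s_25 = 226;  s_26 = 213;  s_27 = 591
  s_28 = 24;  s_29 = 883;  s_30 = 961;  s_31 = 921;  s_32 = 497;  s_33 = 781
  s_34 = 955;  s_35 = 462;  s_36 = 384;  s_37 = 354;  s_38 = 978;  s_39 = 700
  s_40 = 352;  s_41 = 173;  s_42 = 119;  s_43 = 429;  s_44 = 21;  s_45 = 283
  s_46 = 221;  s_47 = 817;  s_48 = 216;  s_49 = 255;  s_50 = 706;  s_51 = 722
  s_52 = 734;  s_53 = 402;  s_54 = 834;  s_55 = 856;  s_56 = 380;  s_57 = 790
  s_58 = 31;  s_59 = 556;  s_60 = 114;  s_61 = 940;  s_62 = 301;  s_63 = 839
  s_64 = 893;  s_65 = 119;  s_66 = 385;  s_67 = 531;  s_68 = 585;  s_69 = 953
  s_70 = 226;  s_71 = 479;  s_72 = 740;  s_73 = 620;  s_74 = 9;  s_75 = 464
  s_76 = 435;  s_77 = 673;  s_78 = 984;  s_79 = 185;  s_80 = 674;  s_81 = 689
  s_82 = 233;  s_83 = 499;  s_84 = 463;  s_85 = 218;  s_86 = 454;  s_87 = 437
  s_88 = 203;  s_89 = 51;  s_90 = 775;  s_91 = 22;  s_92 = 102;  s_93 = 119
  s_94 = 626;  s_95 = 291;  s_96 = 341;  s_97 = 341;  s_98 = 212;  s_99 = 56
  s_100 = 786;  s_101 = 232;  s_102 = 852;  s_103 = 438;  s_104 = 931;  s_105 = 825
  s_106 = 963;  s_107 = 659;  s_108 = 649;  s_109 = 508;  s_110 = 244;  s_111 = 394
  s_112 = 366;  s_113 = 666;  s_114 = 113;  s_115 = 832;  s_116 = 807;  s_117 = 349
  s_118 = 57;  s_119 = 132;  s_120 = 585;  s_121 = 513;  s_122 = 88;  s_123 = 499
  s_124 = 27;  s_125 = 116;  s_126 = 979;  s_127 = 766;  s_128 = 84;  s_129 = 950
  s_130 = 134;  s_131 = 598;  s_132 = 270;  s_133 = 138;  s_134 = 379;  s_135 = 440
  s_136 = 121;  s_137 = 176;  s_138 = 701;  s_139 = 557;  s_140 = 920;  s_141 = 773
  s_142 = 922;  s_143 = 591;  s_144 = 412;  s_145 = 566;  s_146 = 151;  s_147 = 214
  s_148 = 495;  s_149 = 742;  s_150 = 369;  s_151 = 82;  s_152 = 660;  s_153 = 141
  s_154 = 914;  s_155 = 852;  s_156 = 548;  s_157 = 487;  s_158 = 285;  s_159 = 195
  s_160 = 70;  s_161 = 912;  s_162 = 782;  s_163 = 224;  s_164 = 450;  s_165 = 217
  s_166 = 386;  s_167 = 862;  s_168 = 607;  s_169 = 851;  s_170 = 561;  s_171 = 659
  s_172 = 333;  s_173 = 123;  s_174 = 468;  s_175 = 481;  s_176 = 311;  s_177 = 801
  s_178 = 100;  s_179 = 722;  s_180 = 144;  s_181 = 753;  s_182 = 329;  s_183 = 403
  s_184 = 161;  s_185 = 624;  s_186 = 820;  s_187 = 399;  s_188 = 551;  s_189 = 237
  s_190 = 833;  s_191 = 972;  s_192 = 418;  s_193 = 463;  s_194 = 519;  s_195 = 98
  s_196 = 498;  s_197 = 243;  s_198 = 870;  s_199 = 37;  s_200 = 123;  s_201 = 641
  s_202 = 53;  s_203 = 549;  s_204 = 245;  s_205 = 333;  s_206 = 657;  s_207 = 583
  s_208 = 782;  s_209 = 866;  s_210 = 631;  s_211 = 682;  s_212 = 151;  s_213 = 561
  s_214 = 939;  s_215 = 568;  s_216 = 847;  s_217 = 679;  s_218 = 628;  s_219 = 91
  s_220 = 586;  s_221 = 333;  s_222 = 824;  s_223 = 68;  s_224 = 580;  s_225 = 105
  s_226 = 620;  s_227 = 84;  s_228 = 853;  s_229 = 555;  s_230 = 621;  s_231 = 696
  s_232 = 640;  s_233 = 97;  s_234 = 457;  s_235 = 916;  s_236 = 137;  s_237 = 204
  s_238 = 812;  s_239 = 877;  s_240 = 297;  s_241 = 906;  s_242 = 938;  s_243 = 69
  s_244 = 870;  s_245 = 702;  s_246 = 887;  s_247 = 587;  s_248 = 834;  s_249 = 169
  s_250 = 864;  s_251 = 153;  s_252 = 272;  s_253 = 549;  s_254 = 739;  s_255 = 945
  s_256 = 103;  s_257 = 757;  s_258 = 801;  s_259 = 113;  s_260 = 202
s_261 = 56·202 + 39·113 + 407·801 + 633·757 = 590
s_262 = 56·590 + 39·202 + 407·113 + 633·801 = 650

650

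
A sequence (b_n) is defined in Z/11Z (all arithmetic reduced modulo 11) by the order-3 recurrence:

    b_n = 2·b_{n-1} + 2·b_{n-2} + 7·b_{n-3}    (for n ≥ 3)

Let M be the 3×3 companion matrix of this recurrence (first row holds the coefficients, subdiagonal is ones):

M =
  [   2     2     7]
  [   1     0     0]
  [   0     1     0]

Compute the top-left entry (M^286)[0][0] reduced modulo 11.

10

(M^286)[0][0] is the top entry after applying M 286 times to the unit state (1, 0, 0). Equivalently it is h_{288} for the auxiliary sequence (h_n) obeying the same recurrence with h_2 = 1 and h_i = 0 for 0 ≤ i < 2:
h_3 = 2·1 + 2·0 + 7·0 = 2
h_4 = 2·2 + 2·1 + 7·0 = 6
h_5 = 2·6 + 2·2 + 7·1 = 1
h_6 = 2·1 + 2·6 + 7·2 = 6
h_7 = 2·6 + 2·1 + 7·6 = 1
h_8 = 2·1 + 2·6 + 7·1 = 10
h_9 = 2·10 + 2·1 + 7·6 = 9
h_10 = 2·9 + 2·10 + 7·1 = 1
h_11 = 2·1 + 2·9 + 7·10 = 2
h_12 = 2·2 + 2·1 + 7·9 = 3
h_13 = 2·3 + 2·2 + 7·1 = 6
h_14 = 2·6 + 2·3 + 7·2 = 10
h_15 = 2·10 + 2·6 + 7·3 = 9
h_16 = 2·9 + 2·10 + 7·6 = 3
h_17 = 2·3 + 2·9 + 7·10 = 6
h_18 = 2·6 + 2·3 + 7·9 = 4
h_19 = 2·4 + 2·6 + 7·3 = 8
h_20 = 2·8 + 2·4 + 7·6 = 0
h_21 = 2·0 + 2·8 + 7·4 = 0
h_22 = 2·0 + 2·0 + 7·8 = 1
(h_20, h_21, h_22) = (0, 0, 1) = (h_0, h_1, h_2), so the sequence has period 20.
288 ≡ 8 (mod 20), hence h_288 = h_8 = 10.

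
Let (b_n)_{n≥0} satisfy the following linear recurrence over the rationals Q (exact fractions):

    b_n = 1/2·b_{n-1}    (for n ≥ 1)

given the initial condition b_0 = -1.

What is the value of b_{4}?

b_1 = 1/2·-1 = -1/2
b_2 = 1/2·-1/2 = -1/4
b_3 = 1/2·-1/4 = -1/8
b_4 = 1/2·-1/8 = -1/16

-1/16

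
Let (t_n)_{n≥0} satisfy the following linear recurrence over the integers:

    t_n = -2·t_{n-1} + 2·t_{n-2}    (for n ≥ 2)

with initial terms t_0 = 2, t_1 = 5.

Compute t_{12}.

t_2 = -2·5 + 2·2 = -6
t_3 = -2·-6 + 2·5 = 22
t_4 = -2·22 + 2·-6 = -56
t_5 = -2·-56 + 2·22 = 156
t_6 = -2·156 + 2·-56 = -424
t_7 = -2·-424 + 2·156 = 1160
t_8 = -2·1160 + 2·-424 = -3168
t_9 = -2·-3168 + 2·1160 = 8656
t_10 = -2·8656 + 2·-3168 = -23648
t_11 = -2·-23648 + 2·8656 = 64608
t_12 = -2·64608 + 2·-23648 = -176512

-176512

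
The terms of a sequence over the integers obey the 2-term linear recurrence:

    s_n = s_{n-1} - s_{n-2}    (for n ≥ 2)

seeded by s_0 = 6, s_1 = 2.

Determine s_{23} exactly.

s_2 = 1·2 + -1·6 = -4
s_3 = 1·-4 + -1·2 = -6
s_4 = 1·-6 + -1·-4 = -2
s_5 = 1·-2 + -1·-6 = 4
s_6 = 1·4 + -1·-2 = 6
s_7 = 1·6 + -1·4 = 2
(s_6, s_7) = (6, 2) = (s_0, s_1), so the sequence has period 6.
23 ≡ 5 (mod 6), hence s_23 = s_5 = 4.

4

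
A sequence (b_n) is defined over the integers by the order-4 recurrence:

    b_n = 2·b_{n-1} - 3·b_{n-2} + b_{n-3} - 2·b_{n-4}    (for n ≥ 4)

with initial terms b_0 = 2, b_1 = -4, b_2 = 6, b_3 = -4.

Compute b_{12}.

-1690

b_4 = 2·-4 + -3·6 + 1·-4 + -2·2 = -34
b_5 = 2·-34 + -3·-4 + 1·6 + -2·-4 = -42
b_6 = 2·-42 + -3·-34 + 1·-4 + -2·6 = 2
b_7 = 2·2 + -3·-42 + 1·-34 + -2·-4 = 104
b_8 = 2·104 + -3·2 + 1·-42 + -2·-34 = 228
b_9 = 2·228 + -3·104 + 1·2 + -2·-42 = 230
b_10 = 2·230 + -3·228 + 1·104 + -2·2 = -124
b_11 = 2·-124 + -3·230 + 1·228 + -2·104 = -918
b_12 = 2·-918 + -3·-124 + 1·230 + -2·228 = -1690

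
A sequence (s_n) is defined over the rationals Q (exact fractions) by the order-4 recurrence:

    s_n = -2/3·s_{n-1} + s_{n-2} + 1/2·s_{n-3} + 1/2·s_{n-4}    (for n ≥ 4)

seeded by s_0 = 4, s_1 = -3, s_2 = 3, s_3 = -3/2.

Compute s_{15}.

s_4 = -2/3·-3/2 + 1·3 + 1/2·-3 + 1/2·4 = 9/2
s_5 = -2/3·9/2 + 1·-3/2 + 1/2·3 + 1/2·-3 = -9/2
s_6 = -2/3·-9/2 + 1·9/2 + 1/2·-3/2 + 1/2·3 = 33/4
s_7 = -2/3·33/4 + 1·-9/2 + 1/2·9/2 + 1/2·-3/2 = -17/2
s_8 = -2/3·-17/2 + 1·33/4 + 1/2·-9/2 + 1/2·9/2 = 167/12
s_9 = -2/3·167/12 + 1·-17/2 + 1/2·33/4 + 1/2·-9/2 = -1145/72
s_10 = -2/3·-1145/72 + 1·167/12 + 1/2·-17/2 + 1/2·33/4 = 5269/216
s_11 = -2/3·5269/216 + 1·-1145/72 + 1/2·167/12 + 1/2·-17/2 = -2386/81
s_12 = -2/3·-2386/81 + 1·5269/216 + 1/2·-1145/72 + 1/2·167/12 = 167333/3888
s_13 = -2/3·167333/3888 + 1·-2386/81 + 1/2·5269/216 + 1/2·-1145/72 = -157183/2916
s_14 = -2/3·-157183/2916 + 1·167333/3888 + 1/2·-2386/81 + 1/2·5269/216 = 1337437/17496
s_15 = -2/3·1337437/17496 + 1·-157183/2916 + 1/2·167333/3888 + 1/2·-2386/81 = -20590937/209952

-20590937/209952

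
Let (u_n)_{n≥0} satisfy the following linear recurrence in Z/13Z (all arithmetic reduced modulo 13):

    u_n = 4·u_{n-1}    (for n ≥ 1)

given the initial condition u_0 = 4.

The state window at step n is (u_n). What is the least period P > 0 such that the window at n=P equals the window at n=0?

n=0: window = (4)
n=1: window = (3)
n=2: window = (12)
n=3: window = (9)
n=4: window = (10)
n=5: window = (1)
n=6: window = (4)
window at n=6 equals window at n=0 → period = 6

6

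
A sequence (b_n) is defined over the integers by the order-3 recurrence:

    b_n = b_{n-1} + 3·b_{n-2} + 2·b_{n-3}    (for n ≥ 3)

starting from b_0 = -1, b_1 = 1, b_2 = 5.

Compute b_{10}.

b_3 = 1·5 + 3·1 + 2·-1 = 6
b_4 = 1·6 + 3·5 + 2·1 = 23
b_5 = 1·23 + 3·6 + 2·5 = 51
b_6 = 1·51 + 3·23 + 2·6 = 132
b_7 = 1·132 + 3·51 + 2·23 = 331
b_8 = 1·331 + 3·132 + 2·51 = 829
b_9 = 1·829 + 3·331 + 2·132 = 2086
b_10 = 1·2086 + 3·829 + 2·331 = 5235

5235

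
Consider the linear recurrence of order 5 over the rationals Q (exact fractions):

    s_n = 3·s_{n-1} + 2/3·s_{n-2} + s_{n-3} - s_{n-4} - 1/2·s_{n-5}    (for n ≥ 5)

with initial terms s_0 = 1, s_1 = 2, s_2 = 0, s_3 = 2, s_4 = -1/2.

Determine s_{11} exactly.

-976981/324

s_5 = 3·-1/2 + 2/3·2 + 1·0 + -1·2 + -1/2·1 = -8/3
s_6 = 3·-8/3 + 2/3·-1/2 + 1·2 + -1·0 + -1/2·2 = -22/3
s_7 = 3·-22/3 + 2/3·-8/3 + 1·-1/2 + -1·2 + -1/2·0 = -473/18
s_8 = 3·-473/18 + 2/3·-22/3 + 1·-8/3 + -1·-1/2 + -1/2·2 = -782/9
s_9 = 3·-782/9 + 2/3·-473/18 + 1·-22/3 + -1·-8/3 + -1/2·-1/2 = -30521/108
s_10 = 3·-30521/108 + 2/3·-782/9 + 1·-473/18 + -1·-22/3 + -1/2·-8/3 = -99721/108
s_11 = 3·-99721/108 + 2/3·-30521/108 + 1·-782/9 + -1·-473/18 + -1/2·-22/3 = -976981/324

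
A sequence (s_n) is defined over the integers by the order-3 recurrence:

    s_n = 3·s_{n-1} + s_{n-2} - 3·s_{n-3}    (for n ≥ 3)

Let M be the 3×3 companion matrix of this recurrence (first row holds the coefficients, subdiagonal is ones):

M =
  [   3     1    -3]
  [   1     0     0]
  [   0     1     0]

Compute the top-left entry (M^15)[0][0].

16142520

(M^15)[0][0] is the top entry after applying M 15 times to the unit state (1, 0, 0). Equivalently it is h_{17} for the auxiliary sequence (h_n) obeying the same recurrence with h_2 = 1 and h_i = 0 for 0 ≤ i < 2:
h_3 = 3·1 + 1·0 + -3·0 = 3
h_4 = 3·3 + 1·1 + -3·0 = 10
h_5 = 3·10 + 1·3 + -3·1 = 30
h_6 = 3·30 + 1·10 + -3·3 = 91
h_7 = 3·91 + 1·30 + -3·10 = 273
h_8 = 3·273 + 1·91 + -3·30 = 820
h_9 = 3·820 + 1·273 + -3·91 = 2460
h_10 = 3·2460 + 1·820 + -3·273 = 7381
h_11 = 3·7381 + 1·2460 + -3·820 = 22143
h_12 = 3·22143 + 1·7381 + -3·2460 = 66430
h_13 = 3·66430 + 1·22143 + -3·7381 = 199290
h_14 = 3·199290 + 1·66430 + -3·22143 = 597871
h_15 = 3·597871 + 1·199290 + -3·66430 = 1793613
h_16 = 3·1793613 + 1·597871 + -3·199290 = 5380840
h_17 = 3·5380840 + 1·1793613 + -3·597871 = 16142520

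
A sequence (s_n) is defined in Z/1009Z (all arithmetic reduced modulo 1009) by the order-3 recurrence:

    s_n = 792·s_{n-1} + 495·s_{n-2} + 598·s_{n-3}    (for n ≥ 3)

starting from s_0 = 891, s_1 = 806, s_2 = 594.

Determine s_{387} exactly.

838

s_3 = 792·594 + 495·806 + 598·891 = 735
s_4 = 792·735 + 495·594 + 598·806 = 24
s_5 = 792·24 + 495·735 + 598·594 = 466
s_6 = 792·466 + 495·24 + 598·735 = 165
s_7 = 792·165 + 495·466 + 598·24 = 354
s_8 = 792·354 + 495·165 + 598·466 = 1005
Continuing the recurrence:
  s_9 = 320;  s_10 = 21;  s_11 = 101;  s_12 = 236;  s_13 = 242;  s_14 = 597
  s_15 = 199;  s_16 = 511;  s_17 = 555;  s_18 = 271;  s_19 = 852;  s_20 = 649
  s_21 = 14;  s_22 = 333;  s_23 = 900;  s_24 = 105;  s_25 = 305;  s_26 = 319
  s_27 = 255;  s_28 = 422;  s_29 = 406;  s_30 = 848;  s_31 = 916;  s_32 = 645
  s_33 = 242;  s_34 = 266;  s_35 = 791;  s_36 = 812;  s_37 = 70;  s_38 = 100
  s_39 = 80;  s_40 = 343;  s_41 = 753;  s_42 = 747;  s_43 = 42;  s_44 = 718
  s_45 = 918;  s_46 = 709;  s_47 = 414;  s_48 = 863;  s_49 = 708;  s_50 = 477
  s_51 = 221;  s_52 = 88;  s_53 = 197;  s_54 = 790;  s_55 = 907;  s_56 = 256
  s_57 = 111;  s_58 = 268;  s_59 = 545;  s_60 = 53;  s_61 = 812;  s_62 = 375
  s_63 = 118;  s_64 = 844;  s_65 = 630;  s_66 = 502;  s_67 = 319;  s_68 = 48
  s_69 = 698;  s_70 = 498;  s_71 = 781;  s_72 = 27;  s_73 = 492;  s_74 = 309
  s_75 = 923;  s_76 = 684;  s_77 = 847;  s_78 = 435;  s_79 = 359;  s_80 = 186
  s_81 = 936;  s_82 = 722;  s_83 = 148;  s_84 = 109;  s_85 = 70;  s_86 = 135
  s_87 = 916;  s_88 = 723;  s_89 = 902;  s_90 = 592;  s_91 = 693;  s_92 = 980
  s_93 = 71;  s_94 = 223;  s_95 = 691;  s_96 = 878;  s_97 = 335;  s_98 = 221
  s_99 = 179;  s_100 = 470;  s_101 = 720;  s_102 = 823;  s_103 = 783;  s_104 = 76
  s_105 = 552;  s_106 = 632;  s_107 = 933;  s_108 = 551;  s_109 = 787;  s_110 = 14
  s_111 = 644;  s_112 = 802;  s_113 = 759;  s_114 = 900;  s_115 = 115;  s_116 = 633
  s_117 = 687;  s_118 = 956;  s_119 = 593;  s_120 = 633;  s_121 = 373;  s_122 = 779
  s_123 = 616;  s_124 = 757;  s_125 = 84;  s_126 = 393;  s_127 = 340;  s_128 = 466
  s_129 = 501;  s_130 = 375;  s_131 = 319;  s_132 = 292;  s_133 = 956;  s_134 = 716
  s_135 = 72;  s_136 = 366;  s_137 = 966;  s_138 = 478;  s_139 = 20;  s_140 = 720
  s_141 = 262;  s_142 = 734;  s_143 = 399;  s_144 = 562;  s_145 = 902;  s_146 = 196
  s_147 = 437;  s_148 = 763;  s_149 = 458;  s_150 = 819;  s_151 = 761;  s_152 = 571
  s_153 = 935;  s_154 = 58;  s_155 = 641;  s_156 = 747;  s_157 = 188;  s_158 = 942
  s_159 = 364;  s_160 = 271;  s_161 = 587;  s_162 = 440;  s_163 = 966;  s_164 = 0
  s_165 = 684;  s_166 = 415;  s_167 = 311;  s_168 = 92;  s_169 = 749;  s_170 = 373
  s_171 = 761;  s_172 = 233;  s_173 = 292;  s_174 = 531;  s_175 = 144;  s_176 = 595
  s_177 = 390;  s_178 = 370;  s_179 = 394;  s_180 = 929;  s_181 = 789;  s_182 = 583
  s_183 = 278;  s_184 = 844;  s_185 = 396;  s_186 = 655;  s_187 = 620;  s_188 = 695
  s_189 = 897;  s_190 = 501;  s_191 = 212;  s_192 = 818;  s_193 = 7;  s_194 = 442
  s_195 = 178;  s_196 = 712;  s_197 = 158;  s_198 = 818;  s_199 = 573;  s_200 = 714
  s_201 = 353;  s_202 = 966;  s_203 = 593;  s_204 = 588;  s_205 = 983;  s_206 = 511
  s_207 = 842;  s_208 = 197;  s_209 = 562;  s_210 = 811;  s_211 = 47;  s_212 = 842
  s_213 = 631;  s_214 = 224;  s_215 = 413;  s_216 = 42;  s_217 = 339;  s_218 = 473
  s_219 = 479;  s_220 = 953;  s_221 = 368;  s_222 = 273;  s_223 = 639;  s_224 = 610
  s_225 = 93;  s_226 = 978;  s_227 = 825;  s_228 = 486;  s_229 = 846;  s_230 = 433
  s_231 = 956;  s_232 = 219;  s_233 = 529;  s_234 = 260;  s_235 = 400;  s_236 = 47
  s_237 = 221;  s_238 = 600;  s_239 = 238;  s_240 = 146;  s_241 = 968;  s_242 = 502
  s_243 = 457;  s_244 = 696;  s_245 = 31;  s_246 = 634;  s_247 = 356;  s_248 = 848
  s_249 = 24;  s_250 = 851;  s_251 = 338;  s_252 = 20;  s_253 = 883;  s_254 = 233
  s_255 = 938;  s_256 = 908;  s_257 = 990;  s_258 = 462;  s_259 = 464;  s_260 = 605
  s_261 = 332;  s_262 = 403;  s_263 = 773;  s_264 = 228;  s_265 = 32;  s_266 = 103
  s_267 = 681;  s_268 = 37;  s_269 = 177;  s_270 = 697;  s_271 = 870;  s_272 = 740
  s_273 = 756;  s_274 = 64;  s_275 = 697;  s_276 = 558;  s_277 = 870;  s_278 = 735
  s_279 = 448;  s_280 = 858;  s_281 = 874;  s_282 = 474;  s_283 = 341;  s_284 = 192
  s_285 = 929;  s_286 = 501;  s_287 = 805;  s_288 = 245;  s_289 = 157;  s_290 = 529
  s_291 = 460;  s_292 = 644;  s_293 = 694;  s_294 = 311;  s_295 = 260;  s_296 = 974
  s_297 = 402;  s_298 = 471;  s_299 = 178;  s_300 = 36;  s_301 = 734;  s_302 = 301
  s_303 = 697;  s_304 = 790;  s_305 = 433;  s_306 = 532;  s_307 = 217;  s_308 = 955
  s_309 = 372;  s_310 = 114;  s_311 = 985;  s_312 = 565;  s_313 = 281;  s_314 = 528
  s_315 = 158;  s_316 = 593;  s_317 = 915;  s_318 = 781;  s_319 = 374;  s_320 = 2
  s_321 = 929;  s_322 = 851;  s_323 = 927;  s_324 = 716;  s_325 = 146;  s_326 = 263
  s_327 = 416;  s_328 = 87;  s_329 = 246;  s_330 = 327;  s_331 = 928;  s_332 = 643
  s_333 = 785;  s_334 = 620;  s_335 = 861;  s_336 = 237;  s_337 = 884;  s_338 = 441
  s_339 = 298;  s_340 = 177;  s_341 = 498;  s_342 = 349;  s_343 = 157;  s_344 = 602
  s_345 = 397;  s_346 = 0;  s_347 = 552;  s_348 = 578;  s_349 = 500;  s_350 = 179
  s_351 = 360;  s_352 = 731;  s_353 = 490;  s_354 = 601;  s_355 = 375;  s_356 = 604
  s_357 = 265;  s_358 = 576;  s_359 = 99;  s_360 = 345;  s_361 = 753;  s_362 = 991
  s_363 = 758;  s_364 = 432;  s_365 = 290;  s_366 = 812;  s_367 = 675;  s_368 = 60
  s_369 = 490;  s_370 = 104;  s_371 = 585;  s_372 = 620;  s_373 = 292;  s_374 = 74
  s_375 = 796;  s_376 = 172;  s_377 = 375;  s_378 = 498;  s_379 = 813;  s_380 = 720
  s_381 = 148;  s_382 = 231;  s_383 = 652;  s_384 = 825;  s_385 = 342
s_386 = 792·342 + 495·825 + 598·652 = 604
s_387 = 792·604 + 495·342 + 598·825 = 838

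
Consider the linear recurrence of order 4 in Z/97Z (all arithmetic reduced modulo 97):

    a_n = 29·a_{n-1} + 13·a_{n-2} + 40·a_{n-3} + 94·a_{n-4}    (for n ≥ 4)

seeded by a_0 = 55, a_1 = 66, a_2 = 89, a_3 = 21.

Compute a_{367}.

a_4 = 29·21 + 13·89 + 40·66 + 94·55 = 70
a_5 = 29·70 + 13·21 + 40·89 + 94·66 = 39
a_6 = 29·39 + 13·70 + 40·21 + 94·89 = 92
a_7 = 29·92 + 13·39 + 40·70 + 94·21 = 92
a_8 = 29·92 + 13·92 + 40·39 + 94·70 = 73
a_9 = 29·73 + 13·92 + 40·92 + 94·39 = 86
Continuing the recurrence:
  a_10 = 57;  a_11 = 80;  a_12 = 74;  a_13 = 67;  a_14 = 17;  a_15 = 10
  a_16 = 59;  a_17 = 89;  a_18 = 11;  a_19 = 23;  a_20 = 22;  a_21 = 43
  a_22 = 92;  a_23 = 61;  a_24 = 60;  a_25 = 70;  a_26 = 27;  a_27 = 30
  a_28 = 58;  a_29 = 32;  a_30 = 85;  a_31 = 67;  a_32 = 80;  a_33 = 93
  a_34 = 51;  a_35 = 61;  a_36 = 92;  a_37 = 81;  a_38 = 12;  a_39 = 48
  a_40 = 50;  a_41 = 80;  a_42 = 4;  a_43 = 5;  a_44 = 46;  a_45 = 58
  a_46 = 43;  a_47 = 43;  a_48 = 11;  a_49 = 96;  a_50 = 56;  a_51 = 79
  a_52 = 36;  a_53 = 46;  a_54 = 41;  a_55 = 80;  a_56 = 26;  a_57 = 95
  a_58 = 59;  a_59 = 60;  a_60 = 21;  a_61 = 69;  a_62 = 35;  a_63 = 50
  a_64 = 43;  a_65 = 83;  a_66 = 11;  a_67 = 58;  a_68 = 69;  a_69 = 36
  a_70 = 57;  a_71 = 51;  a_72 = 58;  a_73 = 55;  a_74 = 47;  a_75 = 74
  a_76 = 30;  a_77 = 55;  a_78 = 51;  a_79 = 68;  a_80 = 89;  a_81 = 5
  a_82 = 86;  a_83 = 95;  a_84 = 23;  a_85 = 89;  a_86 = 20;  a_87 = 44
  a_88 = 80;  a_89 = 30;  a_90 = 21;  a_91 = 90;  a_92 = 60;  a_93 = 71
  a_94 = 71;  a_95 = 68;  a_96 = 26;  a_97 = 94;  a_98 = 42;  a_99 = 75
  a_100 = 1;  a_101 = 74;  a_102 = 86;  a_103 = 70;  a_104 = 91;  a_105 = 74
  a_106 = 51;  a_107 = 51;  a_108 = 76;  a_109 = 29;  a_110 = 30;  a_111 = 60
  a_112 = 55;  a_113 = 93;  a_114 = 96;  a_115 = 96;  a_116 = 21;  a_117 = 83
  a_118 = 24;  a_119 = 96;  a_120 = 48;  a_121 = 53;  a_122 = 12;  a_123 = 50
  a_124 = 90;  a_125 = 89;  a_126 = 89;  a_127 = 10;  a_128 = 81;  a_129 = 49
  a_130 = 85;  a_131 = 7;  a_132 = 18;  a_133 = 83;  a_134 = 47;  a_135 = 37
  a_136 = 3;  a_137 = 65;  a_138 = 62;  a_139 = 33;  a_140 = 86;  a_141 = 67
  a_142 = 24;  a_143 = 58;  a_144 = 51;  a_145 = 82;  a_146 = 51;  a_147 = 46
  a_148 = 80;  a_149 = 56;  a_150 = 83;  a_151 = 86;  a_152 = 44;  a_153 = 17
  a_154 = 85;  a_155 = 17;  a_156 = 12;  a_157 = 38;  a_158 = 34;  a_159 = 66
  a_160 = 57;  a_161 = 71;  a_162 = 3;  a_163 = 85;  a_164 = 32;  a_165 = 0
  a_166 = 24;  a_167 = 72;  a_168 = 73;  a_169 = 36;  a_170 = 48;  a_171 = 5
  a_172 = 50;  a_173 = 29;  a_174 = 92;  a_175 = 83;  a_176 = 54;  a_177 = 30
  a_178 = 57;  a_179 = 74;  a_180 = 45;  a_181 = 92;  a_182 = 28;  a_183 = 94
  a_184 = 39;  a_185 = 93;  a_186 = 90;  a_187 = 53;  a_188 = 5;  a_189 = 81
  a_190 = 93;  a_191 = 8;  a_192 = 10;  a_193 = 88;  a_194 = 7;  a_195 = 74
  a_196 = 4;  a_197 = 27;  a_198 = 88;  a_199 = 28;  a_200 = 17;  a_201 = 28
  a_202 = 46;  a_203 = 63;  a_204 = 2;  a_205 = 14;  a_206 = 1;  a_207 = 5
  a_208 = 33;  a_209 = 50;  a_210 = 39;  a_211 = 79;  a_212 = 43;  a_213 = 95
  a_214 = 52;  a_215 = 55;  a_216 = 25;  a_217 = 34;  a_218 = 57;  a_219 = 20
  a_220 = 84;  a_221 = 24;  a_222 = 89;  a_223 = 82;  a_224 = 72;  a_225 = 46
  a_226 = 45;  a_227 = 75;  a_228 = 19;  a_229 = 84;  a_230 = 19;  a_231 = 44
  a_232 = 73;  a_233 = 93;  a_234 = 14;  a_235 = 38;  a_236 = 32;  a_237 = 54
  a_238 = 65;  a_239 = 67;  a_240 = 2;  a_241 = 69;  a_242 = 50;  a_243 = 92
  a_244 = 58;  a_245 = 15;  a_246 = 63;  a_247 = 89;  a_248 = 43;  a_249 = 29
  a_250 = 18;  a_251 = 24;  a_252 = 21;  a_253 = 2;  a_254 = 73;  a_255 = 1
  a_256 = 25;  a_257 = 63;  a_258 = 33;  a_259 = 57;  a_260 = 65;  a_261 = 71
  a_262 = 41;  a_263 = 79;  a_264 = 37;  a_265 = 35;  a_266 = 71;  a_267 = 71
  a_268 = 3;  a_269 = 59;  a_270 = 12;  a_271 = 52;  a_272 = 38;  a_273 = 44
  a_274 = 31;  a_275 = 22;  a_276 = 68;  a_277 = 68;  a_278 = 54;  a_279 = 60
  a_280 = 11;  a_281 = 48;  a_282 = 87;  a_283 = 12;  a_284 = 68;  a_285 = 32
  a_286 = 91;  a_287 = 16;  a_288 = 7;  a_289 = 75;  a_290 = 14;  a_291 = 61
  a_292 = 80;  a_293 = 53;  a_294 = 28;  a_295 = 56;  a_296 = 85;  a_297 = 80
  a_298 = 52;  a_299 = 57;  a_300 = 36;  a_301 = 36;  a_302 = 47;  a_303 = 93
  a_304 = 81;  a_305 = 92;  a_306 = 25;  a_307 = 32;  a_308 = 34;  a_309 = 89
  a_310 = 57;  a_311 = 0;  a_312 = 28;  a_313 = 12;  a_314 = 56;  a_315 = 87
  a_316 = 58;  a_317 = 70;  a_318 = 82;  a_319 = 12;  a_320 = 63;  a_321 = 9
  a_322 = 53;  a_323 = 64;  a_324 = 0;  a_325 = 15;  a_326 = 23;  a_327 = 88
  a_328 = 56;  a_329 = 54;  a_330 = 22;  a_331 = 18;  a_332 = 84;  a_333 = 90
  a_334 = 88;  a_335 = 44;  a_336 = 45;  a_337 = 83;  a_338 = 26;  a_339 = 9
  a_340 = 1;  a_341 = 64;  a_342 = 17;  a_343 = 77;  a_344 = 64;  a_345 = 47
  a_346 = 83;  a_347 = 12;  a_348 = 11;  a_349 = 65;  a_350 = 28;  a_351 = 24
  a_352 = 38;  a_353 = 11;  a_354 = 40;  a_355 = 35;  a_356 = 18;  a_357 = 22
  a_358 = 18;  a_359 = 65;  a_360 = 35;  a_361 = 89;  a_362 = 53;  a_363 = 19
  a_364 = 39;  a_365 = 30
a_366 = 29·30 + 13·39 + 40·19 + 94·53 = 38
a_367 = 29·38 + 13·30 + 40·39 + 94·19 = 85

85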